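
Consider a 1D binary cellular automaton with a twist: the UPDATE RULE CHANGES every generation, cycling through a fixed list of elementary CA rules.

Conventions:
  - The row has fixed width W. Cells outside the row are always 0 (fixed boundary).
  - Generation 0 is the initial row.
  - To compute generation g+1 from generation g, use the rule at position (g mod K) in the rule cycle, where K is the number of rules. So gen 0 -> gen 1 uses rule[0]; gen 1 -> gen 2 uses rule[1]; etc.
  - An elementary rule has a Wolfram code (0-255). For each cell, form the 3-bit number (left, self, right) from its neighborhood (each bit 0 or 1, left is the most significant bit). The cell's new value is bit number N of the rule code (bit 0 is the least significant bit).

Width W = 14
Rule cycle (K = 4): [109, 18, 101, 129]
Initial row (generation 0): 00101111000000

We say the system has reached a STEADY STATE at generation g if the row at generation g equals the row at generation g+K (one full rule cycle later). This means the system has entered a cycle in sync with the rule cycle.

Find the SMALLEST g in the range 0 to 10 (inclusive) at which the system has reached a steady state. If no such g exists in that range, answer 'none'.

Gen 0: 00101111000000
Gen 1 (rule 109): 10111001011111
Gen 2 (rule 18): 00000110000000
Gen 3 (rule 101): 11110010111111
Gen 4 (rule 129): 01100000011110
Gen 5 (rule 109): 01101111010010
Gen 6 (rule 18): 10000000001101
Gen 7 (rule 101): 10111111100111
Gen 8 (rule 129): 00011111000010
Gen 9 (rule 109): 11010001011010
Gen 10 (rule 18): 00001010000001
Gen 11 (rule 101): 11101110111101
Gen 12 (rule 129): 01000100011000
Gen 13 (rule 109): 01010101011011
Gen 14 (rule 18): 10000000000000

Answer: none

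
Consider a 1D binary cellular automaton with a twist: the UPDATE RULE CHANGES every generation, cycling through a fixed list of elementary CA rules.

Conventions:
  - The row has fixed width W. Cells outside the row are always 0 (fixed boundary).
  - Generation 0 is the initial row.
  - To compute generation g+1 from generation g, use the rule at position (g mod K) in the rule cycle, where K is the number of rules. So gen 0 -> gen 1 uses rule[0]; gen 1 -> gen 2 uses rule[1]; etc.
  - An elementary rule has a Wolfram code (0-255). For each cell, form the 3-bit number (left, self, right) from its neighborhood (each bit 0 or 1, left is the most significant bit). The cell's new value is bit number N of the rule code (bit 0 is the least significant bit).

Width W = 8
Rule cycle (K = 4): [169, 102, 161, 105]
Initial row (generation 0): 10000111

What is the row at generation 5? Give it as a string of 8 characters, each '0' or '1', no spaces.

Answer: 00111100

Derivation:
Gen 0: 10000111
Gen 1 (rule 169): 00110110
Gen 2 (rule 102): 01011010
Gen 3 (rule 161): 00100100
Gen 4 (rule 105): 10000001
Gen 5 (rule 169): 00111100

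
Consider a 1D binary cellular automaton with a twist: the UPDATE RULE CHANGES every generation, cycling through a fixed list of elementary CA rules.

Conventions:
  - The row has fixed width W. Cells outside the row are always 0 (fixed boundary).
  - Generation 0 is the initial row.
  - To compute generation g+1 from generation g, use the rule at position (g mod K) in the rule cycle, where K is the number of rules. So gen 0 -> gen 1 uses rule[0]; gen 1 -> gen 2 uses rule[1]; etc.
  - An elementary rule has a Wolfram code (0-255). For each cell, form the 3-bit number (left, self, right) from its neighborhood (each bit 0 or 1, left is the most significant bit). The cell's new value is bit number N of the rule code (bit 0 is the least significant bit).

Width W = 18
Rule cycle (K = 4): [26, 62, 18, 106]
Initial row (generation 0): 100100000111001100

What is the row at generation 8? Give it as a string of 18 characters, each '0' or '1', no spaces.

Gen 0: 100100000111001100
Gen 1 (rule 26): 011010001100111010
Gen 2 (rule 62): 110111011011100111
Gen 3 (rule 18): 000000000000011000
Gen 4 (rule 106): 000000000000111000
Gen 5 (rule 26): 000000000001100100
Gen 6 (rule 62): 000000000011011110
Gen 7 (rule 18): 000000000100000001
Gen 8 (rule 106): 000000001000000010

Answer: 000000001000000010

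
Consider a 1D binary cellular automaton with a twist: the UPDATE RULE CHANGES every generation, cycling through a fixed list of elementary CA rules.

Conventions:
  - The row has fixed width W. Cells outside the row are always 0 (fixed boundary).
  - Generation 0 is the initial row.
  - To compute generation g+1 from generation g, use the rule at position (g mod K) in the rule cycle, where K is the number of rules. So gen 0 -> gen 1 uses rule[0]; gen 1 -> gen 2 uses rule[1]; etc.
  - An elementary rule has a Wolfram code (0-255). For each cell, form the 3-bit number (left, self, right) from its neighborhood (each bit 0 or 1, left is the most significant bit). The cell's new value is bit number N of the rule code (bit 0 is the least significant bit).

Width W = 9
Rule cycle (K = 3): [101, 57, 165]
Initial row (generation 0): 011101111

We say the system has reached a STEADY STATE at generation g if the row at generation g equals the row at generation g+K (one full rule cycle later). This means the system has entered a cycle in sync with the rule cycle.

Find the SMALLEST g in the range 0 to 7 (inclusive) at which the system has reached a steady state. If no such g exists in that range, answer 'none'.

Gen 0: 011101111
Gen 1 (rule 101): 000110001
Gen 2 (rule 57): 110101100
Gen 3 (rule 165): 001110001
Gen 4 (rule 101): 100010101
Gen 5 (rule 57): 011001010
Gen 6 (rule 165): 000001110
Gen 7 (rule 101): 111100010
Gen 8 (rule 57): 100011001
Gen 9 (rule 165): 101000001
Gen 10 (rule 101): 111011101

Answer: none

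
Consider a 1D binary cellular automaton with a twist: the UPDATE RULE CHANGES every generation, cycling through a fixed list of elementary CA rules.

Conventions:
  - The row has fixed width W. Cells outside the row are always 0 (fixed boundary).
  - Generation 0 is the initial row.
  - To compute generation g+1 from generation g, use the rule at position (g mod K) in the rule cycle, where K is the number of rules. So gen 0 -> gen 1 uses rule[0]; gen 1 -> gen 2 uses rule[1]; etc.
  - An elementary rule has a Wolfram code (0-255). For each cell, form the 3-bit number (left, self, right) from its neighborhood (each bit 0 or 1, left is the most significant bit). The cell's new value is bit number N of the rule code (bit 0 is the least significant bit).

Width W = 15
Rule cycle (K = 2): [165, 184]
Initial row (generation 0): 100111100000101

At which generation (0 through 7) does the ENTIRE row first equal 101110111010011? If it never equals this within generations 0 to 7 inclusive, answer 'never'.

Gen 0: 100111100000101
Gen 1 (rule 165): 100011001110111
Gen 2 (rule 184): 010010101101110
Gen 3 (rule 165): 010011110010100
Gen 4 (rule 184): 001011101001010
Gen 5 (rule 165): 101101011001110
Gen 6 (rule 184): 011010110101101
Gen 7 (rule 165): 000111001110011

Answer: never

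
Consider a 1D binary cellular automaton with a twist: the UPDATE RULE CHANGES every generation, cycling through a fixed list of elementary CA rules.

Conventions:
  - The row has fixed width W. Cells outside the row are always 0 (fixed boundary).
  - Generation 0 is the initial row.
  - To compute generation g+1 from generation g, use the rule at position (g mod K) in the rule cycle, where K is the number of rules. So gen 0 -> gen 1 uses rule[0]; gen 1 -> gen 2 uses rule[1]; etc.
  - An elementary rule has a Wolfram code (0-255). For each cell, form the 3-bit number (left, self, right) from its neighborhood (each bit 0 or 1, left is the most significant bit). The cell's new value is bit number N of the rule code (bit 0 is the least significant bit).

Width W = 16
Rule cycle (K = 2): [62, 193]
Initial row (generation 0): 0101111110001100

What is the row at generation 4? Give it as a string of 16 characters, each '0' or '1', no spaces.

Answer: 0100010000001101

Derivation:
Gen 0: 0101111110001100
Gen 1 (rule 62): 1111000001011010
Gen 2 (rule 193): 0111011100001000
Gen 3 (rule 62): 1100110010011100
Gen 4 (rule 193): 0100010000001101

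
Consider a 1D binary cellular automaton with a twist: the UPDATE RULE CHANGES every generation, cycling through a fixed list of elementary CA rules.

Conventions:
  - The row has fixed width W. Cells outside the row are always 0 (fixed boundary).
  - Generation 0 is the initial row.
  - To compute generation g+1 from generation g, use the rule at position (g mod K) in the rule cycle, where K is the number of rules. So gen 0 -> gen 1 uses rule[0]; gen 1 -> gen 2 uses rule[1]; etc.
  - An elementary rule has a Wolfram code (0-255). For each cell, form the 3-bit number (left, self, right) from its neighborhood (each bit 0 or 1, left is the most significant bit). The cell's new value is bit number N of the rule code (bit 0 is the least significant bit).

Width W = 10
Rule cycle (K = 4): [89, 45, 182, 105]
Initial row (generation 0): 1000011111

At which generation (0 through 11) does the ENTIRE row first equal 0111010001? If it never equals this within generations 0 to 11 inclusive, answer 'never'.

Answer: 1

Derivation:
Gen 0: 1000011111
Gen 1 (rule 89): 0111010001
Gen 2 (rule 45): 0100110101
Gen 3 (rule 182): 1111001111
Gen 4 (rule 105): 1001001001
Gen 5 (rule 89): 0100100100
Gen 6 (rule 45): 0100100101
Gen 7 (rule 182): 1111111111
Gen 8 (rule 105): 1000000001
Gen 9 (rule 89): 0111111100
Gen 10 (rule 45): 0100000001
Gen 11 (rule 182): 1110000011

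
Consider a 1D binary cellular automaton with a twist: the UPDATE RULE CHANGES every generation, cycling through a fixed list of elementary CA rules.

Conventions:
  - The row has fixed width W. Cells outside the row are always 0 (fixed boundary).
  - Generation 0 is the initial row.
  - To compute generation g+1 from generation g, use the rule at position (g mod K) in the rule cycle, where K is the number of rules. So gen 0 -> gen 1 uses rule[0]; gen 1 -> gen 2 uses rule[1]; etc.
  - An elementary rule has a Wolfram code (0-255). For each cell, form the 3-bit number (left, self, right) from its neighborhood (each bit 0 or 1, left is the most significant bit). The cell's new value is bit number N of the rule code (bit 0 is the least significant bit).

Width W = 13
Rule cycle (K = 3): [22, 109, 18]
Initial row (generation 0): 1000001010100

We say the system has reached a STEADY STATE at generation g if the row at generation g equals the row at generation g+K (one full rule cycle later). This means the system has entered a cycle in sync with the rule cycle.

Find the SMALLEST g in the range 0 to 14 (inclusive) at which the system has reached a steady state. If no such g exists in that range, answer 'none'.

Answer: 6

Derivation:
Gen 0: 1000001010100
Gen 1 (rule 22): 1100011010110
Gen 2 (rule 109): 1101011111110
Gen 3 (rule 18): 0000000000001
Gen 4 (rule 22): 0000000000011
Gen 5 (rule 109): 1111111111011
Gen 6 (rule 18): 0000000000000
Gen 7 (rule 22): 0000000000000
Gen 8 (rule 109): 1111111111111
Gen 9 (rule 18): 0000000000000
Gen 10 (rule 22): 0000000000000
Gen 11 (rule 109): 1111111111111
Gen 12 (rule 18): 0000000000000
Gen 13 (rule 22): 0000000000000
Gen 14 (rule 109): 1111111111111
Gen 15 (rule 18): 0000000000000
Gen 16 (rule 22): 0000000000000
Gen 17 (rule 109): 1111111111111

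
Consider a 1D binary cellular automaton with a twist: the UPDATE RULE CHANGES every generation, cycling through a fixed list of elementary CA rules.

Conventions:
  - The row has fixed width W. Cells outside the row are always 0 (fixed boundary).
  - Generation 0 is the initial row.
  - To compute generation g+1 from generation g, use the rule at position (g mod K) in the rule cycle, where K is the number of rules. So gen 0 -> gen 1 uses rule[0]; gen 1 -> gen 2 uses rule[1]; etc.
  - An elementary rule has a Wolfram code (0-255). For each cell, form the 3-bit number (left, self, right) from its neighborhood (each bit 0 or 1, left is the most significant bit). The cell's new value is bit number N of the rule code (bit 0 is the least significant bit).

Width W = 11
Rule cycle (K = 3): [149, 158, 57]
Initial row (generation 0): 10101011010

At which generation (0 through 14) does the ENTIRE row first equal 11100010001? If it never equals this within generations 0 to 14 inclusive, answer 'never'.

Gen 0: 10101011010
Gen 1 (rule 149): 10101000011
Gen 2 (rule 158): 10101100110
Gen 3 (rule 57): 01011010101
Gen 4 (rule 149): 01000010101
Gen 5 (rule 158): 11100110101
Gen 6 (rule 57): 10010101010
Gen 7 (rule 149): 11010101011
Gen 8 (rule 158): 10010101010
Gen 9 (rule 57): 01001010101
Gen 10 (rule 149): 01101010101
Gen 11 (rule 158): 11001010101
Gen 12 (rule 57): 10100101010
Gen 13 (rule 149): 10110101011
Gen 14 (rule 158): 10100101010

Answer: never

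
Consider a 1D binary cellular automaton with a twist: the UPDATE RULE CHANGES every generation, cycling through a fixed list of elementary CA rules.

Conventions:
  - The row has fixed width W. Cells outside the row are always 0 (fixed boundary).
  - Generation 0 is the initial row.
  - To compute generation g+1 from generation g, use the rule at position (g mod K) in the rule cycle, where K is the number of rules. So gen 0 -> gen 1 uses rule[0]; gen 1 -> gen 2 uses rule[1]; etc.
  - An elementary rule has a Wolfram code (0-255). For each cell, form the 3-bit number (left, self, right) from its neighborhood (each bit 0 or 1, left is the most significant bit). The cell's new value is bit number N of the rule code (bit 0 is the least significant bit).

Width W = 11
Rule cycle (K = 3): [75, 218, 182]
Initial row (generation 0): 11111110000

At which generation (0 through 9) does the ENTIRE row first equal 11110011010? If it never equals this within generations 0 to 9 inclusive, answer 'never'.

Gen 0: 11111110000
Gen 1 (rule 75): 10000010111
Gen 2 (rule 218): 01000100111
Gen 3 (rule 182): 11101111010
Gen 4 (rule 75): 10101001000
Gen 5 (rule 218): 00000110100
Gen 6 (rule 182): 00001001110
Gen 7 (rule 75): 11110011010
Gen 8 (rule 218): 11111111001
Gen 9 (rule 182): 01111110111

Answer: 7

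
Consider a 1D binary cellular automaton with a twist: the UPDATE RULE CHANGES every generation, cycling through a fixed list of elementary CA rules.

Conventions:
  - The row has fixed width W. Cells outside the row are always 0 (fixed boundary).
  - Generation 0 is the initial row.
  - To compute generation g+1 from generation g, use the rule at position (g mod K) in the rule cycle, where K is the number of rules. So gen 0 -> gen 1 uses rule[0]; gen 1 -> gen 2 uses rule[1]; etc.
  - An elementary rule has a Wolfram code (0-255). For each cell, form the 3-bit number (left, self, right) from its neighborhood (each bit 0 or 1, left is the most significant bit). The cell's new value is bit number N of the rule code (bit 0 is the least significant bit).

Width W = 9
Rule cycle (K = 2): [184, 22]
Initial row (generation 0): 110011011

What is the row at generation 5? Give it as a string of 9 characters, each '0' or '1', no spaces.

Answer: 101011010

Derivation:
Gen 0: 110011011
Gen 1 (rule 184): 101010110
Gen 2 (rule 22): 101010001
Gen 3 (rule 184): 010101000
Gen 4 (rule 22): 110101100
Gen 5 (rule 184): 101011010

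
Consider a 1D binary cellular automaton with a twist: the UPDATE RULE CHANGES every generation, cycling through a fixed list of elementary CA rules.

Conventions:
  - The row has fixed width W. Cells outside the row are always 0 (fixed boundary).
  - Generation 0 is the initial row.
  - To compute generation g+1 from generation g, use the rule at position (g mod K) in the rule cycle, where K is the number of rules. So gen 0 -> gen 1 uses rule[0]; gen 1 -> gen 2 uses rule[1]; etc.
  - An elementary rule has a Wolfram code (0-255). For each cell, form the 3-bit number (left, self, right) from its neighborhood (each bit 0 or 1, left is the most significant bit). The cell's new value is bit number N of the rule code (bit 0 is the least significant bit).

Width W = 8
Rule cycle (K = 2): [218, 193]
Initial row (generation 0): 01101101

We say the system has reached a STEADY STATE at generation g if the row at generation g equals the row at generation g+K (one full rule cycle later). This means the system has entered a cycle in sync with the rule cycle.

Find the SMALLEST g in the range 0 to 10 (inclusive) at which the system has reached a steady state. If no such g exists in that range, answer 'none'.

Gen 0: 01101101
Gen 1 (rule 218): 11101100
Gen 2 (rule 193): 01100101
Gen 3 (rule 218): 11111000
Gen 4 (rule 193): 01111011
Gen 5 (rule 218): 11111011
Gen 6 (rule 193): 01111001
Gen 7 (rule 218): 11111110
Gen 8 (rule 193): 01111110
Gen 9 (rule 218): 11111111
Gen 10 (rule 193): 01111111
Gen 11 (rule 218): 11111111
Gen 12 (rule 193): 01111111

Answer: 9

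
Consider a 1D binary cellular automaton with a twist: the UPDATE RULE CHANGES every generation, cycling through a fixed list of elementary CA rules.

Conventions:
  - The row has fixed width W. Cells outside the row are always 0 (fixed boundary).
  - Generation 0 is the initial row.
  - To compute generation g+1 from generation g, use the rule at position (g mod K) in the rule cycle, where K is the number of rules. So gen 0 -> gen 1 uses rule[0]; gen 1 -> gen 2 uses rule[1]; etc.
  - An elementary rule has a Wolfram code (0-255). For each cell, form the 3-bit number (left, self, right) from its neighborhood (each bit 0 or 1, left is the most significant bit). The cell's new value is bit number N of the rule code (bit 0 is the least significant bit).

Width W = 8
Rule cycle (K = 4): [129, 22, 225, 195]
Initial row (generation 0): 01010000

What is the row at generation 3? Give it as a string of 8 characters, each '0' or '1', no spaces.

Answer: 11100011

Derivation:
Gen 0: 01010000
Gen 1 (rule 129): 00000111
Gen 2 (rule 22): 00001000
Gen 3 (rule 225): 11100011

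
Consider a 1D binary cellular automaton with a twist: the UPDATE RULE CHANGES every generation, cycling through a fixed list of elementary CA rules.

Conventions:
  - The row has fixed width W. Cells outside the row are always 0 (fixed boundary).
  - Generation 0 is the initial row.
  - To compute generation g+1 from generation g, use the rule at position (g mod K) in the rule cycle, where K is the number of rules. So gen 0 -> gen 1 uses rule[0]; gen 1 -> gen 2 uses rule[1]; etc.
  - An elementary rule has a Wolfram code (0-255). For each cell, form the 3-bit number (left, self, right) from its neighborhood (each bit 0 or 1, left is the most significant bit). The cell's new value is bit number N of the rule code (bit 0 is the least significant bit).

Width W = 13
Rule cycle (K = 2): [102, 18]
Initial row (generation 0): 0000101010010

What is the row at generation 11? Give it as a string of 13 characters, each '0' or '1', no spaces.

Gen 0: 0000101010010
Gen 1 (rule 102): 0001111110110
Gen 2 (rule 18): 0010000000001
Gen 3 (rule 102): 0110000000011
Gen 4 (rule 18): 1001000000100
Gen 5 (rule 102): 1011000001100
Gen 6 (rule 18): 0000100010010
Gen 7 (rule 102): 0001100110110
Gen 8 (rule 18): 0010011000001
Gen 9 (rule 102): 0110101000011
Gen 10 (rule 18): 1000000100100
Gen 11 (rule 102): 1000001101100

Answer: 1000001101100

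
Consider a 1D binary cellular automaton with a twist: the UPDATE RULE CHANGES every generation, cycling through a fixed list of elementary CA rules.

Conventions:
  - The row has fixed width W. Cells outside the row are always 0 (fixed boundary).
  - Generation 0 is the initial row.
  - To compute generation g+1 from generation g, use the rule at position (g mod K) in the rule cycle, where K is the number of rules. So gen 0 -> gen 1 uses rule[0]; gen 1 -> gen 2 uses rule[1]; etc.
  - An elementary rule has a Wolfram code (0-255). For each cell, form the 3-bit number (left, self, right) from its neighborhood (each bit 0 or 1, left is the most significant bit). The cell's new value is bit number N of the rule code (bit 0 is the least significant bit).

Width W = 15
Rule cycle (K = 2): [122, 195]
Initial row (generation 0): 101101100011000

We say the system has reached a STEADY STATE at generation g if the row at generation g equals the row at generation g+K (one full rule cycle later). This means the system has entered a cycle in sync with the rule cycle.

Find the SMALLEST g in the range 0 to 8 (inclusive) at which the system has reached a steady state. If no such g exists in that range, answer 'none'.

Gen 0: 101101100011000
Gen 1 (rule 122): 011111110111100
Gen 2 (rule 195): 101111110011101
Gen 3 (rule 122): 011000011110110
Gen 4 (rule 195): 101011101110010
Gen 5 (rule 122): 010110111011101
Gen 6 (rule 195): 100010011001100
Gen 7 (rule 122): 010101111111110
Gen 8 (rule 195): 100000111111110
Gen 9 (rule 122): 010001100000011
Gen 10 (rule 195): 100110101111101

Answer: none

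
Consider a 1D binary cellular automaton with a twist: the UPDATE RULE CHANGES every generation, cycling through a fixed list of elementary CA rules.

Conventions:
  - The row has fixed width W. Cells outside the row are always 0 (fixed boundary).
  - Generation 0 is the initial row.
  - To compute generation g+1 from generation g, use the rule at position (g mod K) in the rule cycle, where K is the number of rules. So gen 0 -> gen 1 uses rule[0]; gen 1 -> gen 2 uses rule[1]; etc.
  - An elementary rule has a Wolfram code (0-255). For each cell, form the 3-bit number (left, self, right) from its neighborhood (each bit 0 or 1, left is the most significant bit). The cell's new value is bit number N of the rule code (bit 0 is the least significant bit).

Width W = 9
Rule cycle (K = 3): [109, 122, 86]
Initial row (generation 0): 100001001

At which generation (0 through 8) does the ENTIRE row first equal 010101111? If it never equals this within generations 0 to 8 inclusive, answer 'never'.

Gen 0: 100001001
Gen 1 (rule 109): 101101001
Gen 2 (rule 122): 011110110
Gen 3 (rule 86): 100010011
Gen 4 (rule 109): 101010011
Gen 5 (rule 122): 010101111
Gen 6 (rule 86): 110100001
Gen 7 (rule 109): 111101101
Gen 8 (rule 122): 100111110

Answer: 5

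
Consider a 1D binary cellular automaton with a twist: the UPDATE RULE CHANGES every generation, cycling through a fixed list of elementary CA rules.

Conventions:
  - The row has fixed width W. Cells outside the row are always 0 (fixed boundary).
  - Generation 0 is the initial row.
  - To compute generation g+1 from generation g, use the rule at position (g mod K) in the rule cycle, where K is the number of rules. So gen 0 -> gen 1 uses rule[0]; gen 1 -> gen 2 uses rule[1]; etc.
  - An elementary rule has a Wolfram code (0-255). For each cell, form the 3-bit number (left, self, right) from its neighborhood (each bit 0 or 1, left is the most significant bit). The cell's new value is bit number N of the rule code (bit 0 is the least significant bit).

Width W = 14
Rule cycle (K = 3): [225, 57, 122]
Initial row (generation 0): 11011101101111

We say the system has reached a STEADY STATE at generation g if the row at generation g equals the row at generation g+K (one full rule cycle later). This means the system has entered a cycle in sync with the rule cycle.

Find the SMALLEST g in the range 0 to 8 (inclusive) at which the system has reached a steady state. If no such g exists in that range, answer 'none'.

Answer: none

Derivation:
Gen 0: 11011101101111
Gen 1 (rule 225): 01101110110111
Gen 2 (rule 57): 01011001101100
Gen 3 (rule 122): 10111111111110
Gen 4 (rule 225): 01011111111110
Gen 5 (rule 57): 00110000000001
Gen 6 (rule 122): 01111000000010
Gen 7 (rule 225): 00111011111000
Gen 8 (rule 57): 10100110000111
Gen 9 (rule 122): 01011111001101
Gen 10 (rule 225): 00101111000110
Gen 11 (rule 57): 10011000110101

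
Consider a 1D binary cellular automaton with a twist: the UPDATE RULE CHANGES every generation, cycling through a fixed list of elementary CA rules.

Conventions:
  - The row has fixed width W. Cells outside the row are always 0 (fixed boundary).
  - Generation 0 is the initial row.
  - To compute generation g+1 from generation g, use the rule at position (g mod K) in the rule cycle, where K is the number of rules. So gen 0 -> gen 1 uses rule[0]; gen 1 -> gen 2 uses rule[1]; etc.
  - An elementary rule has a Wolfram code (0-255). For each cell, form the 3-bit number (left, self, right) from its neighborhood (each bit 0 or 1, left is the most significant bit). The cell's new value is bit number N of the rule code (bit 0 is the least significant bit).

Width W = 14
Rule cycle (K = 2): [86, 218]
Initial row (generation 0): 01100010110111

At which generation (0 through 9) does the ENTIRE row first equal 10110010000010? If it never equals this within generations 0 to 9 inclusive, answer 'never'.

Answer: never

Derivation:
Gen 0: 01100010110111
Gen 1 (rule 86): 10110110010001
Gen 2 (rule 218): 00110111101010
Gen 3 (rule 86): 01010000101011
Gen 4 (rule 218): 10001001000011
Gen 5 (rule 86): 11011111100101
Gen 6 (rule 218): 11011111111000
Gen 7 (rule 86): 01000000001100
Gen 8 (rule 218): 10100000011110
Gen 9 (rule 86): 10110000100011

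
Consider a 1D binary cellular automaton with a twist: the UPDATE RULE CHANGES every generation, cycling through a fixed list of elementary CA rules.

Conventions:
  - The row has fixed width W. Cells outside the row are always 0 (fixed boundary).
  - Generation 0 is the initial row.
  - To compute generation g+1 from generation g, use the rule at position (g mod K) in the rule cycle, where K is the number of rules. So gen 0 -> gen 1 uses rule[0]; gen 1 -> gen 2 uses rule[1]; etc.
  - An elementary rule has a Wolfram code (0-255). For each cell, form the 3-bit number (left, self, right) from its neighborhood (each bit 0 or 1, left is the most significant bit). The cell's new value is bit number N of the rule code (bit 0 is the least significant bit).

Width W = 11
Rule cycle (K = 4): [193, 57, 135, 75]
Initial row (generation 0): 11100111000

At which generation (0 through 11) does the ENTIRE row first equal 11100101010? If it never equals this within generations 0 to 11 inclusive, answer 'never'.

Answer: 10

Derivation:
Gen 0: 11100111000
Gen 1 (rule 193): 01100011011
Gen 2 (rule 57): 01011010110
Gen 3 (rule 135): 11000010000
Gen 4 (rule 75): 11011100111
Gen 5 (rule 193): 01001100011
Gen 6 (rule 57): 00101011010
Gen 7 (rule 135): 11101000010
Gen 8 (rule 75): 10100011100
Gen 9 (rule 193): 00001001101
Gen 10 (rule 57): 11100101010
Gen 11 (rule 135): 01001101010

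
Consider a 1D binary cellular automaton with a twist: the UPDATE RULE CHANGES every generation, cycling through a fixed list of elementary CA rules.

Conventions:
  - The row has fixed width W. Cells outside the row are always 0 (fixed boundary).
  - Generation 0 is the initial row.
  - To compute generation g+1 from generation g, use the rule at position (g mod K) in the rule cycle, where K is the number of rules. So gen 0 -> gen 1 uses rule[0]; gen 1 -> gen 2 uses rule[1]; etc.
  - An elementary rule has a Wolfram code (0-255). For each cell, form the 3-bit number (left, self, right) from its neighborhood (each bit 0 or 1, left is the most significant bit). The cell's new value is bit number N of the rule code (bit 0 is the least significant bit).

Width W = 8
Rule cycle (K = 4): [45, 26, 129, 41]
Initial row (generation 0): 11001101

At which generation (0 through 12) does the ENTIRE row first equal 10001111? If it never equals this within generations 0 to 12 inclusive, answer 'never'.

Answer: never

Derivation:
Gen 0: 11001101
Gen 1 (rule 45): 10001011
Gen 2 (rule 26): 01010010
Gen 3 (rule 129): 00000000
Gen 4 (rule 41): 11111111
Gen 5 (rule 45): 10000000
Gen 6 (rule 26): 01000000
Gen 7 (rule 129): 00011111
Gen 8 (rule 41): 11010000
Gen 9 (rule 45): 10110111
Gen 10 (rule 26): 00100100
Gen 11 (rule 129): 10000001
Gen 12 (rule 41): 00111100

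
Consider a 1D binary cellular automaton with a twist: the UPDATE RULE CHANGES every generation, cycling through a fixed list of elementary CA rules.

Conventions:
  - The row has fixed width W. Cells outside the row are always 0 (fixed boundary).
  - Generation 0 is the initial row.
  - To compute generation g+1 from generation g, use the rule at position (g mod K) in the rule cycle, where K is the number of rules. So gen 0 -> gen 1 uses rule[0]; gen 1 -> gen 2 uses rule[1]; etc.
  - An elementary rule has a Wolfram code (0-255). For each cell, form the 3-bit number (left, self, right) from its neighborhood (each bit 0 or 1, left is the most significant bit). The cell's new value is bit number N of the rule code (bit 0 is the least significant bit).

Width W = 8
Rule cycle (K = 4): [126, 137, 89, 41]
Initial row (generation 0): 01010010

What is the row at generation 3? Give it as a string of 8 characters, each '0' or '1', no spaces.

Answer: 10000011

Derivation:
Gen 0: 01010010
Gen 1 (rule 126): 11111111
Gen 2 (rule 137): 11111110
Gen 3 (rule 89): 10000011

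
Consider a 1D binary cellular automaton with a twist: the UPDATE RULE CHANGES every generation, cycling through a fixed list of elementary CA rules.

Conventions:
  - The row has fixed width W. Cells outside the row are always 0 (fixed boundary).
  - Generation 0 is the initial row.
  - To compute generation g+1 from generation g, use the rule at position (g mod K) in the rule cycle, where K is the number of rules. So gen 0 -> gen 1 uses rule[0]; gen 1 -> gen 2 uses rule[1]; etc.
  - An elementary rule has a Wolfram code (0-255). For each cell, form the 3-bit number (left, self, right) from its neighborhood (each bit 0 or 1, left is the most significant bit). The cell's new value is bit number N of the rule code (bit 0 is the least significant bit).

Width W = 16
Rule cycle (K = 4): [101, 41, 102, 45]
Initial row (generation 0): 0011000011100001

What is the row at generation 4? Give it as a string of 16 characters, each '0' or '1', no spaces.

Answer: 1101111101111000

Derivation:
Gen 0: 0011000011100001
Gen 1 (rule 101): 1001011000101101
Gen 2 (rule 41): 0000110010011010
Gen 3 (rule 102): 0001010110101110
Gen 4 (rule 45): 1101111101111000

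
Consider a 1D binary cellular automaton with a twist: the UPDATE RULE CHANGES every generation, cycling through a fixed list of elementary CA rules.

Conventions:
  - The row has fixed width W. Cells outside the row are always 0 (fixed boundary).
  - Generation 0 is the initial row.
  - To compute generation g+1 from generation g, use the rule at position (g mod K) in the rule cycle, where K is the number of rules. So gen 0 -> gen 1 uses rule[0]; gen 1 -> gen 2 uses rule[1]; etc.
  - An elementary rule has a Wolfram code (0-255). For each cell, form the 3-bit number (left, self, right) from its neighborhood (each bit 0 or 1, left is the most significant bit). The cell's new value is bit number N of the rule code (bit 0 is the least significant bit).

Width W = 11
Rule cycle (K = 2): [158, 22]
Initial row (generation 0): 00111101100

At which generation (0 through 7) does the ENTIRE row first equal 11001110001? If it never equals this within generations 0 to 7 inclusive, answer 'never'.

Gen 0: 00111101100
Gen 1 (rule 158): 01111001010
Gen 2 (rule 22): 10000111011
Gen 3 (rule 158): 11001110010
Gen 4 (rule 22): 00110001111
Gen 5 (rule 158): 01101011110
Gen 6 (rule 22): 10001000001
Gen 7 (rule 158): 11011100011

Answer: never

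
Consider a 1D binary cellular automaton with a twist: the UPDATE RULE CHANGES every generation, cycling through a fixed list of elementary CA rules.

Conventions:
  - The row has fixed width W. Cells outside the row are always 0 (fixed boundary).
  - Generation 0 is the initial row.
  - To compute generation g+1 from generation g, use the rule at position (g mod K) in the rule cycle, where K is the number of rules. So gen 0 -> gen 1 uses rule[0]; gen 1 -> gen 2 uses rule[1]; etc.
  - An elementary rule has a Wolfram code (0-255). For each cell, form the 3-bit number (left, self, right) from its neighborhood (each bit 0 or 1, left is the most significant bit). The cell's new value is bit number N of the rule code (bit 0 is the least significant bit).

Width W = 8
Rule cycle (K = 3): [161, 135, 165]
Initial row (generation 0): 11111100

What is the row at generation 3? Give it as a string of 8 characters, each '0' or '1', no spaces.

Answer: 11000000

Derivation:
Gen 0: 11111100
Gen 1 (rule 161): 01111001
Gen 2 (rule 135): 10110011
Gen 3 (rule 165): 11000000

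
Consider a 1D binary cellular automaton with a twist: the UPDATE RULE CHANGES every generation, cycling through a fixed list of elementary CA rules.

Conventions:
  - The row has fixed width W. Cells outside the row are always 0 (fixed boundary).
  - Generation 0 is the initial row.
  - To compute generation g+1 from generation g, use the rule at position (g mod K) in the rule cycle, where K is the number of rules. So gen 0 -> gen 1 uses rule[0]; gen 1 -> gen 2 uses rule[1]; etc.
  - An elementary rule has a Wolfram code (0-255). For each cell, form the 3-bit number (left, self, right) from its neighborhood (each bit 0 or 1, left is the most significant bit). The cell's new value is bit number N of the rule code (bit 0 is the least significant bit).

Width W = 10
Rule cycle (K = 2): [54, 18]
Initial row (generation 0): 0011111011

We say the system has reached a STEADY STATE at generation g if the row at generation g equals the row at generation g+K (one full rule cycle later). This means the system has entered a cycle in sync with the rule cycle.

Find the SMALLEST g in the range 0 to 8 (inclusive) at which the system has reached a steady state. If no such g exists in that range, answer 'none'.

Gen 0: 0011111011
Gen 1 (rule 54): 0100000100
Gen 2 (rule 18): 1010001010
Gen 3 (rule 54): 1111011111
Gen 4 (rule 18): 0000000000
Gen 5 (rule 54): 0000000000
Gen 6 (rule 18): 0000000000
Gen 7 (rule 54): 0000000000
Gen 8 (rule 18): 0000000000
Gen 9 (rule 54): 0000000000
Gen 10 (rule 18): 0000000000

Answer: 4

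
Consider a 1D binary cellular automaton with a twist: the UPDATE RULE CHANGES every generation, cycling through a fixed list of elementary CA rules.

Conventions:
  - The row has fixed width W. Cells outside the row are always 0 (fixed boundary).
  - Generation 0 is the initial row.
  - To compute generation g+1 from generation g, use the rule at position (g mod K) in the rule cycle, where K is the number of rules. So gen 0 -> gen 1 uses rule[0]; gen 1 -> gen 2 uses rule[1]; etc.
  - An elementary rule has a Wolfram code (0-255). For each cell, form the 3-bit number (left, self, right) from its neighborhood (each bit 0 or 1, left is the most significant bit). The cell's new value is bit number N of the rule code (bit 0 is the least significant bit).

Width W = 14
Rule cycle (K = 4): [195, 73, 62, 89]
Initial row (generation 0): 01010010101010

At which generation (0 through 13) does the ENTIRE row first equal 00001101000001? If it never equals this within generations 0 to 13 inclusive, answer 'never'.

Gen 0: 01010010101010
Gen 1 (rule 195): 10000100000000
Gen 2 (rule 73): 00110001111111
Gen 3 (rule 62): 01101011000000
Gen 4 (rule 89): 01100011111111
Gen 5 (rule 195): 10101101111111
Gen 6 (rule 73): 00001101000001
Gen 7 (rule 62): 00011011100011
Gen 8 (rule 89): 11011010111011
Gen 9 (rule 195): 01001000011001
Gen 10 (rule 73): 00000011011000
Gen 11 (rule 62): 00000110110100
Gen 12 (rule 89): 11110110110011
Gen 13 (rule 195): 01110010010101

Answer: 6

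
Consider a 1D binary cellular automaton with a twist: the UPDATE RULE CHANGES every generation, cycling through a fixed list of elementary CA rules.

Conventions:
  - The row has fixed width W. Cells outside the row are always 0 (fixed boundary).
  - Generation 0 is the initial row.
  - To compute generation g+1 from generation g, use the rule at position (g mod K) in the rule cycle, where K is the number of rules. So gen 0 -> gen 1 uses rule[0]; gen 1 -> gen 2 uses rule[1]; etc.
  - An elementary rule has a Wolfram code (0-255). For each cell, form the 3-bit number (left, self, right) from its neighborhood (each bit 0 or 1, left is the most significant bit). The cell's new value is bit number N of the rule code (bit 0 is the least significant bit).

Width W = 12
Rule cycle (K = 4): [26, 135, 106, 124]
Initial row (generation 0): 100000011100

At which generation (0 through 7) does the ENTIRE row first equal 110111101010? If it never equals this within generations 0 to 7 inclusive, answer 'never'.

Answer: never

Derivation:
Gen 0: 100000011100
Gen 1 (rule 26): 010000110010
Gen 2 (rule 135): 110111000110
Gen 3 (rule 106): 111101001110
Gen 4 (rule 124): 100111101011
Gen 5 (rule 26): 011100000010
Gen 6 (rule 135): 101001111110
Gen 7 (rule 106): 010011000010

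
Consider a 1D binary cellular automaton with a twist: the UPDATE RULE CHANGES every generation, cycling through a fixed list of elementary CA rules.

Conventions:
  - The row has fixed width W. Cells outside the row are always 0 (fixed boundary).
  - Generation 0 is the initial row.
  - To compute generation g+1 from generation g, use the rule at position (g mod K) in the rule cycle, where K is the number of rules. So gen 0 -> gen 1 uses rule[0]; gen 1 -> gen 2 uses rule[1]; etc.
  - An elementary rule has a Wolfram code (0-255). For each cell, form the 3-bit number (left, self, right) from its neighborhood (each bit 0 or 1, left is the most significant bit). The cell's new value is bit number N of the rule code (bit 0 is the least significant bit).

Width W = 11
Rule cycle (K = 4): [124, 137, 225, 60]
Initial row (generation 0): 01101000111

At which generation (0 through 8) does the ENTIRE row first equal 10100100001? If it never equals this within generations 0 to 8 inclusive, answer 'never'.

Gen 0: 01101000111
Gen 1 (rule 124): 01111100101
Gen 2 (rule 137): 01111000000
Gen 3 (rule 225): 00111011111
Gen 4 (rule 60): 00100110000
Gen 5 (rule 124): 00110111000
Gen 6 (rule 137): 10100110011
Gen 7 (rule 225): 01000010001
Gen 8 (rule 60): 01100011001

Answer: never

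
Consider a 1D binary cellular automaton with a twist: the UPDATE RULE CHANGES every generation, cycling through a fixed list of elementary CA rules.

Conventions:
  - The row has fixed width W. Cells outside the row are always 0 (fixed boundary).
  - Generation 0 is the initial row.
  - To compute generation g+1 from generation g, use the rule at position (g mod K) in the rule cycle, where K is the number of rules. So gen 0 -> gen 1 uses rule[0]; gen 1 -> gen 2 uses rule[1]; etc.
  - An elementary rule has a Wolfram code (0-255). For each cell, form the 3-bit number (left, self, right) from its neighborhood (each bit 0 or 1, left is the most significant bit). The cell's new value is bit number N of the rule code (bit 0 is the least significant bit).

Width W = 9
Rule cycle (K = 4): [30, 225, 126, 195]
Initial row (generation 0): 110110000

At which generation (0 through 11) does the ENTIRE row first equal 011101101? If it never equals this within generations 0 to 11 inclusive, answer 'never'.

Gen 0: 110110000
Gen 1 (rule 30): 100101000
Gen 2 (rule 225): 000010011
Gen 3 (rule 126): 000111111
Gen 4 (rule 195): 111011111
Gen 5 (rule 30): 100010000
Gen 6 (rule 225): 001000111
Gen 7 (rule 126): 011101101
Gen 8 (rule 195): 101100100
Gen 9 (rule 30): 101011110
Gen 10 (rule 225): 010101110
Gen 11 (rule 126): 111111011

Answer: 7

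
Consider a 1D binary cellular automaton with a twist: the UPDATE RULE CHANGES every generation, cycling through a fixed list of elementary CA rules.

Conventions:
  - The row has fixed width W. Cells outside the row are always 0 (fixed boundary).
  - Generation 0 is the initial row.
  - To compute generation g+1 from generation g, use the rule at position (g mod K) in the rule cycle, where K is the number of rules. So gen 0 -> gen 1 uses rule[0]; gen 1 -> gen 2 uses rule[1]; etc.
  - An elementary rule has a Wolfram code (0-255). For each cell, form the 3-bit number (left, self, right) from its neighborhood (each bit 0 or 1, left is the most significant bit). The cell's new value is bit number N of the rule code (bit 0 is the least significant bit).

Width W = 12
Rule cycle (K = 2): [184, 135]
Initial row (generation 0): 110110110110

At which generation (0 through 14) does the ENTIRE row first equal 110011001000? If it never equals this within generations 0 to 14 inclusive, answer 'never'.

Gen 0: 110110110110
Gen 1 (rule 184): 101101101101
Gen 2 (rule 135): 100000000001
Gen 3 (rule 184): 010000000000
Gen 4 (rule 135): 110111111111
Gen 5 (rule 184): 101111111110
Gen 6 (rule 135): 100111111100
Gen 7 (rule 184): 010111111010
Gen 8 (rule 135): 110011110010
Gen 9 (rule 184): 101011101001
Gen 10 (rule 135): 101001001011
Gen 11 (rule 184): 010100100110
Gen 12 (rule 135): 110101101000
Gen 13 (rule 184): 101011010100
Gen 14 (rule 135): 101000010101

Answer: never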